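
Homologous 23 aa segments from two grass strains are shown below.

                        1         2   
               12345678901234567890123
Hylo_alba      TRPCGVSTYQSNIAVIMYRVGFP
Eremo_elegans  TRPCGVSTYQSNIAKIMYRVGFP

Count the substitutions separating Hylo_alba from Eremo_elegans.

The sequences differ at position 15 (V/K).
That gives 1 mismatch out of 23 aligned sites, so the Hamming distance is 1.

1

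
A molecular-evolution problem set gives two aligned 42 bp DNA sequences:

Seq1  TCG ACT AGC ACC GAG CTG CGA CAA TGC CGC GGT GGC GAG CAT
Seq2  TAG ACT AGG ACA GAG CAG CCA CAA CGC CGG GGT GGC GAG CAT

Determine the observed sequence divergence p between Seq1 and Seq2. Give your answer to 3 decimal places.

The sequences differ at positions 2 (C/A), 9 (C/G), 12 (C/A), 17 (T/A), 20 (G/C), 25 (T/C), 30 (C/G).
There are 7 differences over 42 sites, so p = 7/42 = 0.167.

0.167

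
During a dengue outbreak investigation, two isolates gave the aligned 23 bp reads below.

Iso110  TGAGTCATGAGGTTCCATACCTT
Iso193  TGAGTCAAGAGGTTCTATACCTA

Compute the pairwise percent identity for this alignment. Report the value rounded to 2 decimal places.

86.96%

The sequences differ at positions 8 (T/A), 16 (C/T), 23 (T/A).
20 of the 23 sites match, so the percent identity is 20/23 × 100 = 86.96%.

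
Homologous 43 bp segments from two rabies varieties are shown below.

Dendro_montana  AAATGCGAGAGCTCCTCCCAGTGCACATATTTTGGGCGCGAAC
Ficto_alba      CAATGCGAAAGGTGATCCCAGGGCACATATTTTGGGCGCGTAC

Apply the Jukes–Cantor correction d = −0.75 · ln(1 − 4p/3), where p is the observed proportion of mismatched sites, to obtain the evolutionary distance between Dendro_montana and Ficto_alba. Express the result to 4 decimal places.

Mismatches occur at site 1 (A→C), site 9 (G→A), site 12 (C→G), site 14 (C→G), site 15 (C→A), site 22 (T→G), site 41 (A→T).
p = 7/43 = 0.162791.
d = −0.75 · ln(1 − (4/3)·0.162791) = −0.75 · ln(0.782945) = −0.75 · (-0.244693) = 0.1835.

0.1835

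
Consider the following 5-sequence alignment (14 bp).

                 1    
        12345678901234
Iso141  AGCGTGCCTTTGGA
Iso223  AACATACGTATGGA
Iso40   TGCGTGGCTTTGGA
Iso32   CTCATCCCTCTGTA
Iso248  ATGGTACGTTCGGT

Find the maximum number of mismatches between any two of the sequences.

9

Pairwise Hamming distances:
  Iso141 vs Iso223: 5
  Iso141 vs Iso40: 2
  Iso141 vs Iso32: 6
  Iso141 vs Iso248: 6
  Iso223 vs Iso40: 7
  Iso223 vs Iso32: 6
  Iso223 vs Iso248: 6
  Iso40 vs Iso32: 7
  Iso40 vs Iso248: 8
  Iso32 vs Iso248: 9
The largest is 9, between Iso32 and Iso248.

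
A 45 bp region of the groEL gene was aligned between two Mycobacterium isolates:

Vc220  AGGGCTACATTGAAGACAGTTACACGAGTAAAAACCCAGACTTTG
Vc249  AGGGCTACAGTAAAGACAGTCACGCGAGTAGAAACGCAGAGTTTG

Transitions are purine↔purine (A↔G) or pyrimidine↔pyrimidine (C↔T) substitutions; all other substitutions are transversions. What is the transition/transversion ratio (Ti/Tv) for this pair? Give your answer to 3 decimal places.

1.333

Differing sites — 10:T/G (Tv); 12:G/A (Ti); 21:T/C (Ti); 24:A/G (Ti); 31:A/G (Ti); 36:C/G (Tv); 41:C/G (Tv).
Of the 7 differences, 4 transitions and 3 transversions, so Ti/Tv = 4/3 = 1.333.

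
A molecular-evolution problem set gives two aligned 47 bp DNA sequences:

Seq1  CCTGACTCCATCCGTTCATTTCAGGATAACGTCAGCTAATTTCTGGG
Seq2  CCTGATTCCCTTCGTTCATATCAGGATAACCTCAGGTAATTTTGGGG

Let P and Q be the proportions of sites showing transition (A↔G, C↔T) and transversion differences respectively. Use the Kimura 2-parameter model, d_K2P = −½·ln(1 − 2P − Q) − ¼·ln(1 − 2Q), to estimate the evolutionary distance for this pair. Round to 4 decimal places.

0.1931

Mismatches occur at site 6 (C→T, transition), site 10 (A→C, transversion), site 12 (C→T, transition), site 20 (T→A, transversion), site 31 (G→C, transversion), site 36 (C→G, transversion), site 43 (C→T, transition), site 44 (T→G, transversion).
Of the 8 differences, 3 transitions and 5 transversions over 47 sites: P = 3/47 = 0.063830, Q = 5/47 = 0.106383.
d = −0.5·ln(0.765957) − 0.25·ln(0.787234) = −0.5·(-0.266629) − 0.25·(-0.239230) = 0.1931.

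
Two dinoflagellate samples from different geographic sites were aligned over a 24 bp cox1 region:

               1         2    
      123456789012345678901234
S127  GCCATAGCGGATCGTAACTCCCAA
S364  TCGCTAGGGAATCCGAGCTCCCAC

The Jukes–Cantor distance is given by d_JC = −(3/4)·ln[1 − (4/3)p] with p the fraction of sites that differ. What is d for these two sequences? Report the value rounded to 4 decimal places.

The sequences differ at positions 1 (G/T), 3 (C/G), 4 (A/C), 8 (C/G), 10 (G/A), 14 (G/C), 15 (T/G), 17 (A/G), 24 (A/C).
p = 9/24 = 0.375000.
d = −0.75 · ln(1 − (4/3)·0.375000) = −0.75 · ln(0.500000) = −0.75 · (-0.693147) = 0.5199.

0.5199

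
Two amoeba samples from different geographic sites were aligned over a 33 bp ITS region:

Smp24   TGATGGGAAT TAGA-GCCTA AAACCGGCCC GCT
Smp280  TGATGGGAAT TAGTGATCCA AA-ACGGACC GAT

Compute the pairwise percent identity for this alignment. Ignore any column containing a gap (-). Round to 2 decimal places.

Excluding the 2 gap columns leaves 31 comparable sites.
Mismatches occur at site 14 (A/T), site 16 (G/A), site 17 (C/T), site 19 (T/C), site 24 (C/A), site 28 (C/A), site 32 (C/A).
24 of the 31 comparable sites match, so the percent identity is 24/31 × 100 = 77.42%.

77.42%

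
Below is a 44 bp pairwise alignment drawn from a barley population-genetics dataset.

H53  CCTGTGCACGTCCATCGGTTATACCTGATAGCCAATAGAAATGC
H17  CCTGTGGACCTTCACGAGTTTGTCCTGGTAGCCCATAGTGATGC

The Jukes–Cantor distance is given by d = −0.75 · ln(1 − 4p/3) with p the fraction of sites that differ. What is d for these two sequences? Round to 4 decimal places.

The sequences differ at positions 7 (C/G), 10 (G/C), 12 (C/T), 15 (T/C), 16 (C/G), 17 (G/A), 21 (A/T), 22 (T/G), 23 (A/T), 28 (A/G), 34 (A/C), 39 (A/T), 40 (A/G).
p = 13/44 = 0.295455.
d = −0.75 · ln(1 − (4/3)·0.295455) = −0.75 · ln(0.606060) = −0.75 · (-0.500776) = 0.3756.

0.3756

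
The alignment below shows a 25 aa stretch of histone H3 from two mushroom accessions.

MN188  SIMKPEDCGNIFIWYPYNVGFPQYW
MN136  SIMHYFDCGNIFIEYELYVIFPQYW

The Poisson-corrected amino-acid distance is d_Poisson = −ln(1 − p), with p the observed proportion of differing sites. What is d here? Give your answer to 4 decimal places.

0.3857

The sequences differ at positions 4 (K/H), 5 (P/Y), 6 (E/F), 14 (W/E), 16 (P/E), 17 (Y/L), 18 (N/Y), 20 (G/I).
p = 8/25 = 0.320000.
d = −ln(1 − 0.320000) = −ln(0.680000) = 0.3857.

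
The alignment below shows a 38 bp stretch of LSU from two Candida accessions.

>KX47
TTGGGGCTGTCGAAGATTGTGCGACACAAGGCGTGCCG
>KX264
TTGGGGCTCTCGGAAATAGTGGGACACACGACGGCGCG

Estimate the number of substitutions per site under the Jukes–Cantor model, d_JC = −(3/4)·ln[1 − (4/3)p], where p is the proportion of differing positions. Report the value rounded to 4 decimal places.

The sequences differ at positions 9 (G/C), 13 (A/G), 15 (G/A), 18 (T/A), 22 (C/G), 29 (A/C), 31 (G/A), 34 (T/G), 35 (G/C), 36 (C/G).
p = 10/38 = 0.263158.
d = −0.75 · ln(1 − (4/3)·0.263158) = −0.75 · ln(0.649123) = −0.75 · (-0.432133) = 0.3241.

0.3241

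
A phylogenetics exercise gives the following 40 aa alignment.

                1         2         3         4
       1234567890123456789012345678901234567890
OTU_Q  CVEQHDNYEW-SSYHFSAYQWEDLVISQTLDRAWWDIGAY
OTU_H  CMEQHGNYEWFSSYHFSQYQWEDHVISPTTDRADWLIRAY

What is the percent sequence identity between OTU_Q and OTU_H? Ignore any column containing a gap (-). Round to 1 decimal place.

76.9%

Excluding the 1 gap column leaves 39 comparable sites.
The sequences differ at positions 2 (V/M), 6 (D/G), 18 (A/Q), 24 (L/H), 28 (Q/P), 30 (L/T), 34 (W/D), 36 (D/L), 38 (G/R).
30 of the 39 comparable sites match, so the percent identity is 30/39 × 100 = 76.9%.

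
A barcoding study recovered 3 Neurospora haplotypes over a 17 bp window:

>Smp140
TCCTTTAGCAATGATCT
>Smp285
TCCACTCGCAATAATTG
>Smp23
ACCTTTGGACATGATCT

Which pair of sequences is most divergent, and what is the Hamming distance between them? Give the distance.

Pairwise Hamming distances:
  Smp140 vs Smp285: 6
  Smp140 vs Smp23: 4
  Smp285 vs Smp23: 9
The largest is 9, between Smp285 and Smp23.

9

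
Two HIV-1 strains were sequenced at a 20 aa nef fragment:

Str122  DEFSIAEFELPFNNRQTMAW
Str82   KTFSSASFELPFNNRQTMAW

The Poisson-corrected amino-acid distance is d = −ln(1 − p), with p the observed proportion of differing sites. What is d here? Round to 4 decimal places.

0.2231

Mismatches occur at site 1 (D→K), site 2 (E→T), site 5 (I→S), site 7 (E→S).
p = 4/20 = 0.200000.
d = −ln(1 − 0.200000) = −ln(0.800000) = 0.2231.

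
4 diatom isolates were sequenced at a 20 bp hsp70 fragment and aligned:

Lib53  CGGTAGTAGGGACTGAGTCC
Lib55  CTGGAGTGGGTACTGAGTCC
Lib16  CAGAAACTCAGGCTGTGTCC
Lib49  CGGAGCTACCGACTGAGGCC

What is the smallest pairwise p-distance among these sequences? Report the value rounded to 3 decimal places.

Pairwise Hamming distances:
  Lib53 vs Lib55: 4
  Lib53 vs Lib16: 9
  Lib53 vs Lib49: 6
  Lib55 vs Lib16: 10
  Lib55 vs Lib49: 9
  Lib16 vs Lib49: 9
The smallest is 4 mismatches, between Lib53 and Lib55; p = 4/20 = 0.200.

0.200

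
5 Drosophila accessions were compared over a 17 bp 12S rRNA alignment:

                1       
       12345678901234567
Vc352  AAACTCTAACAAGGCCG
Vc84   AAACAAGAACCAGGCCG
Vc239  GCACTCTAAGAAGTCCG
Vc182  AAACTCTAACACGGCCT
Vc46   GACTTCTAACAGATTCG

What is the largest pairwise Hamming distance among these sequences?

11

Pairwise Hamming distances:
  Vc352 vs Vc84: 4
  Vc352 vs Vc239: 4
  Vc352 vs Vc182: 2
  Vc352 vs Vc46: 7
  Vc84 vs Vc239: 8
  Vc84 vs Vc182: 6
  Vc84 vs Vc46: 11
  Vc239 vs Vc182: 6
  Vc239 vs Vc46: 7
  Vc182 vs Vc46: 8
The largest is 11, between Vc84 and Vc46.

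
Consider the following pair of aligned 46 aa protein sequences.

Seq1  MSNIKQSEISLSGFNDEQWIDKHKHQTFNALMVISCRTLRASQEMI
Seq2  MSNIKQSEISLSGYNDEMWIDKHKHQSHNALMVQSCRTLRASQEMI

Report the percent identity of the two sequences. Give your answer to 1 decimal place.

89.1%

Mismatches occur at site 14 (F↔Y), site 18 (Q↔M), site 27 (T↔S), site 28 (F↔H), site 34 (I↔Q).
41 of the 46 sites match, so the percent identity is 41/46 × 100 = 89.1%.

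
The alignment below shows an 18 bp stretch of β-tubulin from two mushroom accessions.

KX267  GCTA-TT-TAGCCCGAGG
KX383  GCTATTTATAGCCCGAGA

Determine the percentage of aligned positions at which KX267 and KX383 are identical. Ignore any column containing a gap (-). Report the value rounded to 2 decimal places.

Excluding the 2 gap columns leaves 16 comparable sites.
Differing sites — 18:G/A.
15 of the 16 comparable sites match, so the percent identity is 15/16 × 100 = 93.75%.

93.75%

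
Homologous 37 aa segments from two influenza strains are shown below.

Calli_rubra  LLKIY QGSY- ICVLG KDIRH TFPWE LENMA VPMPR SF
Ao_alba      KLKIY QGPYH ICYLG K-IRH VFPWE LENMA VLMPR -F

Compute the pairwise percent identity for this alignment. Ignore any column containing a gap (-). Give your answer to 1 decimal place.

Excluding the 3 gap columns leaves 34 comparable sites.
The sequences differ at positions 1 (L/K), 8 (S/P), 13 (V/Y), 21 (T/V), 32 (P/L).
29 of the 34 comparable sites match, so the percent identity is 29/34 × 100 = 85.3%.

85.3%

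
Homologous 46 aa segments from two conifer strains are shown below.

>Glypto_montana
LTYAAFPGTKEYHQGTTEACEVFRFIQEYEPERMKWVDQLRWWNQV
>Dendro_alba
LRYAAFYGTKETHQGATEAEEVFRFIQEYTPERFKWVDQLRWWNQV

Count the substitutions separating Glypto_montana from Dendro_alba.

Mismatches occur at site 2 (T→R), site 7 (P→Y), site 12 (Y→T), site 16 (T→A), site 20 (C→E), site 30 (E→T), site 34 (M→F).
That gives 7 mismatches out of 46 aligned sites, so the Hamming distance is 7.

7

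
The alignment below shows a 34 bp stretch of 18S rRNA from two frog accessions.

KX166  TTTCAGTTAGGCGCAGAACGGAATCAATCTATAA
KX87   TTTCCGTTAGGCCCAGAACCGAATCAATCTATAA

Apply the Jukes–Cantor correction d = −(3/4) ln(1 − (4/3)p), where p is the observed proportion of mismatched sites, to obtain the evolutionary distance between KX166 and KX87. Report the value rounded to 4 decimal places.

0.0939

Mismatches occur at site 5 (A→C), site 13 (G→C), site 20 (G→C).
p = 3/34 = 0.088235.
d = −0.75 · ln(1 − (4/3)·0.088235) = −0.75 · ln(0.882353) = −0.75 · (-0.125163) = 0.0939.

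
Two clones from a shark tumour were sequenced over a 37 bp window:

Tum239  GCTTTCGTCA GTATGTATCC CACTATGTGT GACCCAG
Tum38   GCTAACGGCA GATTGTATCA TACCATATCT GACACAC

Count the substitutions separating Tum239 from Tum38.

12

The sequences differ at positions 4 (T/A), 5 (T/A), 8 (T/G), 12 (T/A), 13 (A/T), 20 (C/A), 21 (C/T), 24 (T/C), 27 (G/A), 29 (G/C), 34 (C/A), 37 (G/C).
That gives 12 mismatches out of 37 aligned sites, so the Hamming distance is 12.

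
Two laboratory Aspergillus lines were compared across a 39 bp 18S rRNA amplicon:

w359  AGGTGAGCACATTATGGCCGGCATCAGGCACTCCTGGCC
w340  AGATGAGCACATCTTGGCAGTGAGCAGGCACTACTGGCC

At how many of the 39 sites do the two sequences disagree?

8

The sequences differ at positions 3 (G/A), 13 (T/C), 14 (A/T), 19 (C/A), 21 (G/T), 22 (C/G), 24 (T/G), 33 (C/A).
That gives 8 mismatches out of 39 aligned sites, so the Hamming distance is 8.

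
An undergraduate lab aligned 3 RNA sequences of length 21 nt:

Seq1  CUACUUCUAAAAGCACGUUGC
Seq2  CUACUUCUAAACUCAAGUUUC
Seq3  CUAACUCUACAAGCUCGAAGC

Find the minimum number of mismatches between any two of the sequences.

4

Pairwise Hamming distances:
  Seq1 vs Seq2: 4
  Seq1 vs Seq3: 6
  Seq2 vs Seq3: 10
The smallest is 4, between Seq1 and Seq2.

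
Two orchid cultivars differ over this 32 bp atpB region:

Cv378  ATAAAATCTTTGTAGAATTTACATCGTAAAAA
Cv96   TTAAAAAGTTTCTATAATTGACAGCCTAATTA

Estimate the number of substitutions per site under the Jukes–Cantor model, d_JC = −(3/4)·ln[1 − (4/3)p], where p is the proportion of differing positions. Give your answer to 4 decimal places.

0.4042

Mismatches occur at site 1 (A↔T), site 7 (T↔A), site 8 (C↔G), site 12 (G↔C), site 15 (G↔T), site 20 (T↔G), site 24 (T↔G), site 26 (G↔C), site 30 (A↔T), site 31 (A↔T).
p = 10/32 = 0.312500.
d = −0.75 · ln(1 − (4/3)·0.312500) = −0.75 · ln(0.583333) = −0.75 · (-0.538997) = 0.4042.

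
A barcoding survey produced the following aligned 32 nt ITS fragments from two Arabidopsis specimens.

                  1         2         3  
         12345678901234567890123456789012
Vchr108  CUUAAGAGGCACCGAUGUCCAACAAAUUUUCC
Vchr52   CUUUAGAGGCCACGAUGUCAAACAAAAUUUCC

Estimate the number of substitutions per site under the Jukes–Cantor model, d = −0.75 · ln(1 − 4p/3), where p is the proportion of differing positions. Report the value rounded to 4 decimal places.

0.1752

The sequences differ at positions 4 (A/U), 11 (A/C), 12 (C/A), 20 (C/A), 27 (U/A).
p = 5/32 = 0.156250.
d = −0.75 · ln(1 − (4/3)·0.156250) = −0.75 · ln(0.791667) = −0.75 · (-0.233614) = 0.1752.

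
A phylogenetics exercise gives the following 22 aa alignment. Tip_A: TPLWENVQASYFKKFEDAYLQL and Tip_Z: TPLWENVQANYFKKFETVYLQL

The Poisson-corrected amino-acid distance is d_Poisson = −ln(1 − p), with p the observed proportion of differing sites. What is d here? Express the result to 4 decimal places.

0.1466

Mismatches occur at site 10 (S→N), site 17 (D→T), site 18 (A→V).
p = 3/22 = 0.136364.
d = −ln(1 − 0.136364) = −ln(0.863636) = 0.1466.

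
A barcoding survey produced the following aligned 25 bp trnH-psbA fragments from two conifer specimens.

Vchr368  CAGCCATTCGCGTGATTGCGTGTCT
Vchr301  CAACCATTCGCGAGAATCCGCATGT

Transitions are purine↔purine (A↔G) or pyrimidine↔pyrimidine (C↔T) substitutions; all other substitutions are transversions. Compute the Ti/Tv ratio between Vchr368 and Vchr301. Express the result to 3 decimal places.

Mismatches occur at site 3 (G/A, transition), site 13 (T/A, transversion), site 16 (T/A, transversion), site 18 (G/C, transversion), site 21 (T/C, transition), site 22 (G/A, transition), site 24 (C/G, transversion).
Of the 7 differences, 3 transitions and 4 transversions, so Ti/Tv = 3/4 = 0.750.

0.750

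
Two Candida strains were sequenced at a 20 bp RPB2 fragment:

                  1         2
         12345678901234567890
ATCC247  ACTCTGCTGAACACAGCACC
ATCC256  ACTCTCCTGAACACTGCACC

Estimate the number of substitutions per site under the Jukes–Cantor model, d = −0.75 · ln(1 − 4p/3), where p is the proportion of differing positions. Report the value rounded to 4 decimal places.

0.1073

The sequences differ at positions 6 (G/C), 15 (A/T).
p = 2/20 = 0.100000.
d = −0.75 · ln(1 − (4/3)·0.100000) = −0.75 · ln(0.866667) = −0.75 · (-0.143100) = 0.1073.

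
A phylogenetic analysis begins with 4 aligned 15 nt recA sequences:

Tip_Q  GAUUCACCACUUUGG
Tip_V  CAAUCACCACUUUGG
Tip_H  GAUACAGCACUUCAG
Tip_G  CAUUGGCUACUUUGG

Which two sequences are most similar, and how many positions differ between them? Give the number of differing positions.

Pairwise Hamming distances:
  Tip_Q vs Tip_V: 2
  Tip_Q vs Tip_H: 4
  Tip_Q vs Tip_G: 4
  Tip_V vs Tip_H: 6
  Tip_V vs Tip_G: 4
  Tip_H vs Tip_G: 8
The smallest is 2, between Tip_Q and Tip_V.

2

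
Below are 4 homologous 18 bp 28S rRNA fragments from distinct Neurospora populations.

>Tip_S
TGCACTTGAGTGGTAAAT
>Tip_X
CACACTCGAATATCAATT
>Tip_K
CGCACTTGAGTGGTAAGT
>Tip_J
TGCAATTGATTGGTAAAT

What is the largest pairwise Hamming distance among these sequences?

9

Pairwise Hamming distances:
  Tip_S vs Tip_X: 8
  Tip_S vs Tip_K: 2
  Tip_S vs Tip_J: 2
  Tip_X vs Tip_K: 7
  Tip_X vs Tip_J: 9
  Tip_K vs Tip_J: 4
The largest is 9, between Tip_X and Tip_J.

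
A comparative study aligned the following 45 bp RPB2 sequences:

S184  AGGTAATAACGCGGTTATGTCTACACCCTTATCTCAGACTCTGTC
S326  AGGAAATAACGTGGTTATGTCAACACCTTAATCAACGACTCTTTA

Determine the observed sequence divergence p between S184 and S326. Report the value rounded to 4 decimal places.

0.2222

Differing sites — 4:T/A; 12:C/T; 22:T/A; 28:C/T; 30:T/A; 34:T/A; 35:C/A; 36:A/C; 43:G/T; 45:C/A.
There are 10 differences over 45 sites, so p = 10/45 = 0.2222.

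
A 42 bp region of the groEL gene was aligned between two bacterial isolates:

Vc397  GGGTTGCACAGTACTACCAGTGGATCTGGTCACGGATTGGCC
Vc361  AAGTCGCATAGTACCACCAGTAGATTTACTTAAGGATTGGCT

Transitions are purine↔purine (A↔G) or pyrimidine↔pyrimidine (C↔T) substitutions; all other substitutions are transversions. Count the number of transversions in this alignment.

Differing sites — 1:G/A (Ti); 2:G/A (Ti); 5:T/C (Ti); 9:C/T (Ti); 15:T/C (Ti); 22:G/A (Ti); 26:C/T (Ti); 28:G/A (Ti); 29:G/C (Tv); 31:C/T (Ti); 33:C/A (Tv); 42:C/T (Ti).
Of the 12 differences, 10 transitions and 2 transversions, so the answer is 2.

2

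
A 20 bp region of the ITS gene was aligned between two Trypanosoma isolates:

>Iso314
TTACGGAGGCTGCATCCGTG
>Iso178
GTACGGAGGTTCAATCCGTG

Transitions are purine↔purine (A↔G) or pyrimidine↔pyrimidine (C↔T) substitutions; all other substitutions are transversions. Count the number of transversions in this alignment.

Mismatches occur at site 1 (T↔G, transversion), site 10 (C↔T, transition), site 12 (G↔C, transversion), site 13 (C↔A, transversion).
Of the 4 differences, 1 transition and 3 transversions, so the answer is 3.

3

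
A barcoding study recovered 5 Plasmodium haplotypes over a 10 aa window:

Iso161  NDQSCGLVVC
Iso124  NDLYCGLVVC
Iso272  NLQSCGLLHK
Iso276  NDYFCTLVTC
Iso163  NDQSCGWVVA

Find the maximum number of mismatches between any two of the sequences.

Pairwise Hamming distances:
  Iso161 vs Iso124: 2
  Iso161 vs Iso272: 4
  Iso161 vs Iso276: 4
  Iso161 vs Iso163: 2
  Iso124 vs Iso272: 6
  Iso124 vs Iso276: 4
  Iso124 vs Iso163: 4
  Iso272 vs Iso276: 7
  Iso272 vs Iso163: 5
  Iso276 vs Iso163: 6
The largest is 7, between Iso272 and Iso276.

7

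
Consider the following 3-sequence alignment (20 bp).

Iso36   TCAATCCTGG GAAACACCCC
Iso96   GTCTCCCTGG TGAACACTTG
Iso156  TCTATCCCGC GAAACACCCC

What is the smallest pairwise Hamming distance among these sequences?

Pairwise Hamming distances:
  Iso36 vs Iso96: 10
  Iso36 vs Iso156: 3
  Iso96 vs Iso156: 12
The smallest is 3, between Iso36 and Iso156.

3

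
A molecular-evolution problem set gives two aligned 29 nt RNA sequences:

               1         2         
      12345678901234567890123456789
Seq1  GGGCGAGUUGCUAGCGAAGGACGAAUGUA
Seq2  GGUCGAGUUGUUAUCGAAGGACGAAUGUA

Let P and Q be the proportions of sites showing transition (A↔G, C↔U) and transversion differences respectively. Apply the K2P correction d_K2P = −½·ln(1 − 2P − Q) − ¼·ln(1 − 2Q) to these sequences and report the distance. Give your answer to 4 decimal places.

The sequences differ at positions 3 (G/U, transversion), 11 (C/U, transition), 14 (G/U, transversion).
Of the 3 differences, 1 transition and 2 transversions over 29 sites: P = 1/29 = 0.034483, Q = 2/29 = 0.068966.
d = −0.5·ln(0.862068) − 0.25·ln(0.862068) = −0.5·(-0.148421) − 0.25·(-0.148421) = 0.1113.

0.1113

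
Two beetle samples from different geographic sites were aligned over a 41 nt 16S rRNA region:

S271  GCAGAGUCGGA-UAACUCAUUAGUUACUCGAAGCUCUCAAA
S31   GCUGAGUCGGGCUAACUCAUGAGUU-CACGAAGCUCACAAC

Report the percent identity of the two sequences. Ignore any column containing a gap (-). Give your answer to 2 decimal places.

Excluding the 2 gap columns leaves 39 comparable sites.
The sequences differ at positions 3 (A/U), 11 (A/G), 21 (U/G), 28 (U/A), 37 (U/A), 41 (A/C).
33 of the 39 comparable sites match, so the percent identity is 33/39 × 100 = 84.62%.

84.62%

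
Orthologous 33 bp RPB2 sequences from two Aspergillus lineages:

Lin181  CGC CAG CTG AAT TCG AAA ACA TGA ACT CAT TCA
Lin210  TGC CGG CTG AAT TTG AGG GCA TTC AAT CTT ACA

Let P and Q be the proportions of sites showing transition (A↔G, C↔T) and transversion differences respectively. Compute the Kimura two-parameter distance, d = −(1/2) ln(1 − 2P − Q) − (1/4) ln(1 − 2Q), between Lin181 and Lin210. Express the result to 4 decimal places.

0.4522

The sequences differ at positions 1 (C/T, transition), 5 (A/G, transition), 14 (C/T, transition), 17 (A/G, transition), 18 (A/G, transition), 19 (A/G, transition), 23 (G/T, transversion), 24 (A/C, transversion), 26 (C/A, transversion), 29 (A/T, transversion), 31 (T/A, transversion).
Of the 11 differences, 6 transitions and 5 transversions over 33 sites: P = 6/33 = 0.181818, Q = 5/33 = 0.151515.
d = −0.5·ln(0.484849) − 0.25·ln(0.696970) = −0.5·(-0.723918) − 0.25·(-0.361013) = 0.4522.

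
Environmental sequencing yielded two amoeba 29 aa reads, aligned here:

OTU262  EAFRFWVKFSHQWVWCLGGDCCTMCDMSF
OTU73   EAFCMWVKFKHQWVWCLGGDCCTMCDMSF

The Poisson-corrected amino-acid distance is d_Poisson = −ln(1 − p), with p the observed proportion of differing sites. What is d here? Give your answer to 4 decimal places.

Differing sites — 4:R/C; 5:F/M; 10:S/K.
p = 3/29 = 0.103448.
d = −ln(1 − 0.103448) = −ln(0.896552) = 0.1092.

0.1092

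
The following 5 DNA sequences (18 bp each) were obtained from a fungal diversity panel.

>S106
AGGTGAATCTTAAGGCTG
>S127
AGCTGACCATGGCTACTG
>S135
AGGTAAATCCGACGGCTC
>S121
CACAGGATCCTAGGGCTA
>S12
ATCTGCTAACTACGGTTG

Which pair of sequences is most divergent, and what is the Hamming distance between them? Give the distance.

Pairwise Hamming distances:
  S106 vs S127: 9
  S106 vs S135: 5
  S106 vs S121: 8
  S106 vs S12: 9
  S127 vs S135: 10
  S127 vs S121: 14
  S127 vs S12: 10
  S135 vs S121: 9
  S135 vs S12: 10
  S121 vs S12: 10
The largest is 14, between S127 and S121.

14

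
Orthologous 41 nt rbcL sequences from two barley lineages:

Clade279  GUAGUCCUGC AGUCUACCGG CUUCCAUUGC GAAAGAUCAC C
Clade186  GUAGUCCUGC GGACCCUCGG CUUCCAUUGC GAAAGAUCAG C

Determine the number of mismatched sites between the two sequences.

Mismatches occur at site 11 (A↔G), site 13 (U↔A), site 15 (U↔C), site 16 (A↔C), site 17 (C↔U), site 40 (C↔G).
That gives 6 mismatches out of 41 aligned sites, so the Hamming distance is 6.

6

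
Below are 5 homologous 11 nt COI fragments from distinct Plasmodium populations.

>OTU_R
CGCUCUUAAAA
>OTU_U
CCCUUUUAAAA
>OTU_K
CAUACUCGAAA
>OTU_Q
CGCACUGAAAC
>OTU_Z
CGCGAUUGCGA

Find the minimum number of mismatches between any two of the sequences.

2

Pairwise Hamming distances:
  OTU_R vs OTU_U: 2
  OTU_R vs OTU_K: 5
  OTU_R vs OTU_Q: 3
  OTU_R vs OTU_Z: 5
  OTU_U vs OTU_K: 6
  OTU_U vs OTU_Q: 5
  OTU_U vs OTU_Z: 6
  OTU_K vs OTU_Q: 5
  OTU_K vs OTU_Z: 7
  OTU_Q vs OTU_Z: 7
The smallest is 2, between OTU_R and OTU_U.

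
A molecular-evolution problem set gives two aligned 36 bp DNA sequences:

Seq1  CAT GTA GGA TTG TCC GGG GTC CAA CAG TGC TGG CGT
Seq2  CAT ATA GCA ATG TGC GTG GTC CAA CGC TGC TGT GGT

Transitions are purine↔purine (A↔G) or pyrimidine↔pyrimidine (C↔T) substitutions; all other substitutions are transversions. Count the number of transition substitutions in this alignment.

The sequences differ at positions 4 (G/A, transition), 8 (G/C, transversion), 10 (T/A, transversion), 14 (C/G, transversion), 17 (G/T, transversion), 26 (A/G, transition), 27 (G/C, transversion), 33 (G/T, transversion), 34 (C/G, transversion).
Of the 9 differences, 2 transitions and 7 transversions, so the answer is 2.

2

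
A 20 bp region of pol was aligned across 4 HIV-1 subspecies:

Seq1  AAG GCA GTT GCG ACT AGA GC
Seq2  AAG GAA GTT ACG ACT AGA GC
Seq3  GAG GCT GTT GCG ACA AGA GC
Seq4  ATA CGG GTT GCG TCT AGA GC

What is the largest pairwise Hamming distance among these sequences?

Pairwise Hamming distances:
  Seq1 vs Seq2: 2
  Seq1 vs Seq3: 3
  Seq1 vs Seq4: 6
  Seq2 vs Seq3: 5
  Seq2 vs Seq4: 7
  Seq3 vs Seq4: 8
The largest is 8, between Seq3 and Seq4.

8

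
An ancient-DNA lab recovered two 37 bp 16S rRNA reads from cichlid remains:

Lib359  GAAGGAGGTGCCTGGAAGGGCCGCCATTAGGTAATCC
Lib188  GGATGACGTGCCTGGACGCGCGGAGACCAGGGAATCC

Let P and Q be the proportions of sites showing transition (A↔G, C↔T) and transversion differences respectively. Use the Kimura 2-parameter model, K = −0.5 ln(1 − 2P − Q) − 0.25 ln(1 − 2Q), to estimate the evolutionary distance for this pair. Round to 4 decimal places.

0.3793

The sequences differ at positions 2 (A/G, transition), 4 (G/T, transversion), 7 (G/C, transversion), 17 (A/C, transversion), 19 (G/C, transversion), 22 (C/G, transversion), 24 (C/A, transversion), 25 (C/G, transversion), 27 (T/C, transition), 28 (T/C, transition), 32 (T/G, transversion).
Of the 11 differences, 3 transitions and 8 transversions over 37 sites: P = 3/37 = 0.081081, Q = 8/37 = 0.216216.
d = −0.5·ln(0.621622) − 0.25·ln(0.567568) = −0.5·(-0.475423) − 0.25·(-0.566395) = 0.3793.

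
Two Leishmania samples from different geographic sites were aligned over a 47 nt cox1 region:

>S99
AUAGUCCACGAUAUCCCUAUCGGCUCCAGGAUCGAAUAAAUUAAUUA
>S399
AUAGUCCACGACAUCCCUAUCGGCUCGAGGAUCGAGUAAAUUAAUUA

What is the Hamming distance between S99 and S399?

Mismatches occur at site 12 (U→C), site 27 (C→G), site 36 (A→G).
That gives 3 mismatches out of 47 aligned sites, so the Hamming distance is 3.

3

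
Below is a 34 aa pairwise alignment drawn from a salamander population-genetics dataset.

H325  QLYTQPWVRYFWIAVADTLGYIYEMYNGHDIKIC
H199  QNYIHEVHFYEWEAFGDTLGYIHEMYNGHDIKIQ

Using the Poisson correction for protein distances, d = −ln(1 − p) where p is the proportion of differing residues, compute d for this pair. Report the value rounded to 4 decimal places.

Differing sites — 2:L/N; 4:T/I; 5:Q/H; 6:P/E; 7:W/V; 8:V/H; 9:R/F; 11:F/E; 13:I/E; 15:V/F; 16:A/G; 23:Y/H; 34:C/Q.
p = 13/34 = 0.382353.
d = −ln(1 − 0.382353) = −ln(0.617647) = 0.4818.

0.4818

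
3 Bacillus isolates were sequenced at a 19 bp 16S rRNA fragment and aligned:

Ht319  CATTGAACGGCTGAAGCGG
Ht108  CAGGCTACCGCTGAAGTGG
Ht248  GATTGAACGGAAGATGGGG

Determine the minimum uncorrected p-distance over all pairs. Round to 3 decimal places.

Pairwise Hamming distances:
  Ht319 vs Ht108: 6
  Ht319 vs Ht248: 5
  Ht108 vs Ht248: 10
The smallest is 5 mismatches, between Ht319 and Ht248; p = 5/19 = 0.263.

0.263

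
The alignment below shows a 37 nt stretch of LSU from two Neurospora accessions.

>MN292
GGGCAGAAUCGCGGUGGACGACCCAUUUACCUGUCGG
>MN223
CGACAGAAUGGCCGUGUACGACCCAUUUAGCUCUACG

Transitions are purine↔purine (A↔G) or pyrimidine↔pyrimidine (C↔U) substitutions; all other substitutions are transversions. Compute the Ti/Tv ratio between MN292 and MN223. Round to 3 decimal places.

Differing sites — 1:G/C (Tv); 3:G/A (Ti); 10:C/G (Tv); 13:G/C (Tv); 17:G/U (Tv); 30:C/G (Tv); 33:G/C (Tv); 35:C/A (Tv); 36:G/C (Tv).
Of the 9 differences, 1 transition and 8 transversions, so Ti/Tv = 1/8 = 0.125.

0.125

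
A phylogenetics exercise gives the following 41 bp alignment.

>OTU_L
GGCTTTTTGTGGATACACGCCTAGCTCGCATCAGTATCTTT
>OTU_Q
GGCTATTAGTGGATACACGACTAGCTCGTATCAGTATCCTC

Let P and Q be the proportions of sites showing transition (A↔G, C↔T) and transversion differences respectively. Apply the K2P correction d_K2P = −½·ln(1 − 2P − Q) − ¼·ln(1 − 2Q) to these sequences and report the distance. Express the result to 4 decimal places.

Differing sites — 5:T/A (Tv); 8:T/A (Tv); 20:C/A (Tv); 29:C/T (Ti); 39:T/C (Ti); 41:T/C (Ti).
Of the 6 differences, 3 transitions and 3 transversions over 41 sites: P = 3/41 = 0.073171, Q = 3/41 = 0.073171.
d = −0.5·ln(0.780487) − 0.25·ln(0.853658) = −0.5·(-0.247837) − 0.25·(-0.158225) = 0.1635.

0.1635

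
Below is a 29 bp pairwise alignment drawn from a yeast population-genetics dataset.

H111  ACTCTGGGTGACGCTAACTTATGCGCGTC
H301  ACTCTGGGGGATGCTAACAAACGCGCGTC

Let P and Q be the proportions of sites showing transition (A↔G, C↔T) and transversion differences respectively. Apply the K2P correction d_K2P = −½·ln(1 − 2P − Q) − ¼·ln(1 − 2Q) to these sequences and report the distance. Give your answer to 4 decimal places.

0.1961

Mismatches occur at site 9 (T→G, transversion), site 12 (C→T, transition), site 19 (T→A, transversion), site 20 (T→A, transversion), site 22 (T→C, transition).
Of the 5 differences, 2 transitions and 3 transversions over 29 sites: P = 2/29 = 0.068966, Q = 3/29 = 0.103448.
d = −0.5·ln(0.758620) − 0.25·ln(0.793104) = −0.5·(-0.276254) − 0.25·(-0.231801) = 0.1961.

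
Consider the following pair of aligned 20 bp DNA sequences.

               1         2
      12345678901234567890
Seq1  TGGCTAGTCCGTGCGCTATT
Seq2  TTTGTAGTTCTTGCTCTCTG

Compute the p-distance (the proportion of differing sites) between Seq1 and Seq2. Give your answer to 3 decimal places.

Differing sites — 2:G/T; 3:G/T; 4:C/G; 9:C/T; 11:G/T; 15:G/T; 18:A/C; 20:T/G.
There are 8 differences over 20 sites, so p = 8/20 = 0.400.

0.400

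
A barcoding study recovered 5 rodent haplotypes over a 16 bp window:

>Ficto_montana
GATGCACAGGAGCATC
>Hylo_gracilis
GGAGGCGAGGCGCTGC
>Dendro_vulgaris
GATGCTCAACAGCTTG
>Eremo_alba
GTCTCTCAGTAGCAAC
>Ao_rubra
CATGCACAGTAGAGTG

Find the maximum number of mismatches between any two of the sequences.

Pairwise Hamming distances:
  Ficto_montana vs Hylo_gracilis: 8
  Ficto_montana vs Dendro_vulgaris: 5
  Ficto_montana vs Eremo_alba: 6
  Ficto_montana vs Ao_rubra: 5
  Hylo_gracilis vs Dendro_vulgaris: 10
  Hylo_gracilis vs Eremo_alba: 10
  Hylo_gracilis vs Ao_rubra: 12
  Dendro_vulgaris vs Eremo_alba: 8
  Dendro_vulgaris vs Ao_rubra: 6
  Eremo_alba vs Ao_rubra: 9
The largest is 12, between Hylo_gracilis and Ao_rubra.

12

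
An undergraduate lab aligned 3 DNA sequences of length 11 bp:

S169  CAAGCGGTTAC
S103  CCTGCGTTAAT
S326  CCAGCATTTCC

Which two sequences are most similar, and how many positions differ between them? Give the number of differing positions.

4

Pairwise Hamming distances:
  S169 vs S103: 5
  S169 vs S326: 4
  S103 vs S326: 5
The smallest is 4, between S169 and S326.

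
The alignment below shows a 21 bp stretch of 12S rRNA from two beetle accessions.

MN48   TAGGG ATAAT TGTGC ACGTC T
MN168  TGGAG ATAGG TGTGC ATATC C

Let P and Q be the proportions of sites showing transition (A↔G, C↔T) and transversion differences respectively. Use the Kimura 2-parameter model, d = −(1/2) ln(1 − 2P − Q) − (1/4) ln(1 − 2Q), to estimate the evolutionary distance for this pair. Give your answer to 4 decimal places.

Mismatches occur at site 2 (A/G, transition), site 4 (G/A, transition), site 9 (A/G, transition), site 10 (T/G, transversion), site 17 (C/T, transition), site 18 (G/A, transition), site 21 (T/C, transition).
Of the 7 differences, 6 transitions and 1 transversion over 21 sites: P = 6/21 = 0.285714, Q = 1/21 = 0.047619.
d = −0.5·ln(0.380953) − 0.25·ln(0.904762) = −0.5·(-0.965079) − 0.25·(-0.100083) = 0.5076.

0.5076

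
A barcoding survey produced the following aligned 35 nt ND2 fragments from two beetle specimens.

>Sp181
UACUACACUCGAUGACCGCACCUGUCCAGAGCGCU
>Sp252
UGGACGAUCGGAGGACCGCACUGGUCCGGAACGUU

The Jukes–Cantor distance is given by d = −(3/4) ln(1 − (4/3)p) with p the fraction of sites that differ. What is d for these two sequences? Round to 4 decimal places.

0.5716

The sequences differ at positions 2 (A/G), 3 (C/G), 4 (U/A), 5 (A/C), 6 (C/G), 8 (C/U), 9 (U/C), 10 (C/G), 13 (U/G), 22 (C/U), 23 (U/G), 28 (A/G), 31 (G/A), 34 (C/U).
p = 14/35 = 0.400000.
d = −0.75 · ln(1 − (4/3)·0.400000) = −0.75 · ln(0.466667) = −0.75 · (-0.762139) = 0.5716.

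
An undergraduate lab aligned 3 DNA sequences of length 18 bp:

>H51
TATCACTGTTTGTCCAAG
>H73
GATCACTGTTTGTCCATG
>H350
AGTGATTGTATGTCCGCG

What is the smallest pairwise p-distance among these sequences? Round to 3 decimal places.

Pairwise Hamming distances:
  H51 vs H73: 2
  H51 vs H350: 7
  H73 vs H350: 7
The smallest is 2 mismatches, between H51 and H73; p = 2/18 = 0.111.

0.111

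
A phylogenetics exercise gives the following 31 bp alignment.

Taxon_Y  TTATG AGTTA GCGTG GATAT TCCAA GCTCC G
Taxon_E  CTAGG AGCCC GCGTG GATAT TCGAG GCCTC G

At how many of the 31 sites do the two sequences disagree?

The sequences differ at positions 1 (T/C), 4 (T/G), 8 (T/C), 9 (T/C), 10 (A/C), 23 (C/G), 25 (A/G), 28 (T/C), 29 (C/T).
That gives 9 mismatches out of 31 aligned sites, so the Hamming distance is 9.

9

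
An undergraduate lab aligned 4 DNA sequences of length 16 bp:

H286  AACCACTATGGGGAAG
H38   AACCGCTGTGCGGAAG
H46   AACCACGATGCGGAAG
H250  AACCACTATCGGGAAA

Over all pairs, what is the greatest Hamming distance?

Pairwise Hamming distances:
  H286 vs H38: 3
  H286 vs H46: 2
  H286 vs H250: 2
  H38 vs H46: 3
  H38 vs H250: 5
  H46 vs H250: 4
The largest is 5, between H38 and H250.

5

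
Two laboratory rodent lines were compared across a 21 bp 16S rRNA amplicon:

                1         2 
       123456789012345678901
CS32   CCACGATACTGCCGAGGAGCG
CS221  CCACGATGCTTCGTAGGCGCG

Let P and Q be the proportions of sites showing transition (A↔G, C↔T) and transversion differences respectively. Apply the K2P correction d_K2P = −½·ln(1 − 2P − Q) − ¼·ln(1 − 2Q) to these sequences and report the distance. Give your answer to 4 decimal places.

0.2881

Differing sites — 8:A/G (Ti); 11:G/T (Tv); 13:C/G (Tv); 14:G/T (Tv); 18:A/C (Tv).
Of the 5 differences, 1 transition and 4 transversions over 21 sites: P = 1/21 = 0.047619, Q = 4/21 = 0.190476.
d = −0.5·ln(0.714286) − 0.25·ln(0.619048) = −0.5·(-0.336472) − 0.25·(-0.479572) = 0.2881.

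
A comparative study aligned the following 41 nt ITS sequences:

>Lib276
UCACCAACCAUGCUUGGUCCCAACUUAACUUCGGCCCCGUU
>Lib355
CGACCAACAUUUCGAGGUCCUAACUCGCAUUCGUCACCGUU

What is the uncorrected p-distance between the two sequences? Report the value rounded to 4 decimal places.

Differing sites — 1:U/C; 2:C/G; 9:C/A; 10:A/U; 12:G/U; 14:U/G; 15:U/A; 21:C/U; 26:U/C; 27:A/G; 28:A/C; 29:C/A; 34:G/U; 36:C/A.
There are 14 differences over 41 sites, so p = 14/41 = 0.3415.

0.3415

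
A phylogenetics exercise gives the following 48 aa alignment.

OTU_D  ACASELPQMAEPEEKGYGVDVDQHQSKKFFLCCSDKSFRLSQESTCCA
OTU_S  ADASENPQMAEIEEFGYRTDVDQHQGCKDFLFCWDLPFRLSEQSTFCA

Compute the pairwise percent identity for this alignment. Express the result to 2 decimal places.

The sequences differ at positions 2 (C/D), 6 (L/N), 12 (P/I), 15 (K/F), 18 (G/R), 19 (V/T), 26 (S/G), 27 (K/C), 29 (F/D), 32 (C/F), 34 (S/W), 36 (K/L), 37 (S/P), 42 (Q/E), 43 (E/Q), 46 (C/F).
32 of the 48 sites match, so the percent identity is 32/48 × 100 = 66.67%.

66.67%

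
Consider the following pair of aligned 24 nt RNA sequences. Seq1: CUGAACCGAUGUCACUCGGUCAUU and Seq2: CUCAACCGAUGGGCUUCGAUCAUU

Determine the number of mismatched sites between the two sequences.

Differing sites — 3:G/C; 12:U/G; 13:C/G; 14:A/C; 15:C/U; 19:G/A.
That gives 6 mismatches out of 24 aligned sites, so the Hamming distance is 6.

6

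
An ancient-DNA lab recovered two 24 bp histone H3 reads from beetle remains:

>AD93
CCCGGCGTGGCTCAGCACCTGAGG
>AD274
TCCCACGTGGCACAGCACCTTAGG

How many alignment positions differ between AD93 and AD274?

5

The sequences differ at positions 1 (C/T), 4 (G/C), 5 (G/A), 12 (T/A), 21 (G/T).
That gives 5 mismatches out of 24 aligned sites, so the Hamming distance is 5.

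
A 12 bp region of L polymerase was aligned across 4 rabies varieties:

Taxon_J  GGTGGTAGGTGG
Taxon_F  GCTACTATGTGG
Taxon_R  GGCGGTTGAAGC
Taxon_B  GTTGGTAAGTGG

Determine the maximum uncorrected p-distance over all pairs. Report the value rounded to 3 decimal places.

Pairwise Hamming distances:
  Taxon_J vs Taxon_F: 4
  Taxon_J vs Taxon_R: 5
  Taxon_J vs Taxon_B: 2
  Taxon_F vs Taxon_R: 9
  Taxon_F vs Taxon_B: 4
  Taxon_R vs Taxon_B: 7
The largest is 9 mismatches, between Taxon_F and Taxon_R; p = 9/12 = 0.750.

0.750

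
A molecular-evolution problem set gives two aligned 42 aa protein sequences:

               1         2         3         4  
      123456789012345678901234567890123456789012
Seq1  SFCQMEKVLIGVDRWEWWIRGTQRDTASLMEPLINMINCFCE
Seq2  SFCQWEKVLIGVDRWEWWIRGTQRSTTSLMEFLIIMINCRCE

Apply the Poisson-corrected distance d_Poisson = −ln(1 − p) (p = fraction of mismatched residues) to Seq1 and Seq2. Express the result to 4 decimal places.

Differing sites — 5:M/W; 25:D/S; 27:A/T; 32:P/F; 35:N/I; 40:F/R.
p = 6/42 = 0.142857.
d = −ln(1 − 0.142857) = −ln(0.857143) = 0.1542.

0.1542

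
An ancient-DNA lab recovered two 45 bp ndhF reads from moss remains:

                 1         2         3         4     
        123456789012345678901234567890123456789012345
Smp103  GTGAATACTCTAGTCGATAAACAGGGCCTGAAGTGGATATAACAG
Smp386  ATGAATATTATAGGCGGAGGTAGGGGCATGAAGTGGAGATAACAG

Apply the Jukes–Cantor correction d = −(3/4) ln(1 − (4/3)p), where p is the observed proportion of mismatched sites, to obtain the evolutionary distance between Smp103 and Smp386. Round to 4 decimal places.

Differing sites — 1:G/A; 8:C/T; 10:C/A; 14:T/G; 17:A/G; 18:T/A; 19:A/G; 20:A/G; 21:A/T; 22:C/A; 23:A/G; 28:C/A; 38:T/G.
p = 13/45 = 0.288889.
d = −0.75 · ln(1 − (4/3)·0.288889) = −0.75 · ln(0.614815) = −0.75 · (-0.486434) = 0.3648.

0.3648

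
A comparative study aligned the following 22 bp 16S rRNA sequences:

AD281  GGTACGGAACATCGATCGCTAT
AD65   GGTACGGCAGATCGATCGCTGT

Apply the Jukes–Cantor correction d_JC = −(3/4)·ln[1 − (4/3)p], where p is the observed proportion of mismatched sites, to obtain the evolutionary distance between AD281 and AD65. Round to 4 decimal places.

0.1505

Differing sites — 8:A/C; 10:C/G; 21:A/G.
p = 3/22 = 0.136364.
d = −0.75 · ln(1 − (4/3)·0.136364) = −0.75 · ln(0.818181) = −0.75 · (-0.200672) = 0.1505.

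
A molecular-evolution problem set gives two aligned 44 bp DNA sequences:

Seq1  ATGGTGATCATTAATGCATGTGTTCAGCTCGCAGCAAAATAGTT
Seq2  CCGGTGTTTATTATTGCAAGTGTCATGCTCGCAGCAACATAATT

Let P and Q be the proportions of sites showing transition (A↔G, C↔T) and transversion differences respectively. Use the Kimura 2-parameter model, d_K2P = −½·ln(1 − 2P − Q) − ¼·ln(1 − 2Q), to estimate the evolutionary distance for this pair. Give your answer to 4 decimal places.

The sequences differ at positions 1 (A/C, transversion), 2 (T/C, transition), 7 (A/T, transversion), 9 (C/T, transition), 14 (A/T, transversion), 19 (T/A, transversion), 24 (T/C, transition), 25 (C/A, transversion), 26 (A/T, transversion), 38 (A/C, transversion), 42 (G/A, transition).
Of the 11 differences, 4 transitions and 7 transversions over 44 sites: P = 4/44 = 0.090909, Q = 7/44 = 0.159091.
d = −0.5·ln(0.659091) − 0.25·ln(0.681818) = −0.5·(-0.416894) − 0.25·(-0.382993) = 0.3042.

0.3042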